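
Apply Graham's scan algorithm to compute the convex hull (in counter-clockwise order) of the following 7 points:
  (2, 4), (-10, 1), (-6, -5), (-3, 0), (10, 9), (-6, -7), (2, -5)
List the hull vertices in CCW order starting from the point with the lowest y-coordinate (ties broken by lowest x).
Hull (CCW) = [(-6, -7), (2, -5), (10, 9), (-10, 1)]

Graham scan procedure:
  1. Find the pivot p₀ = point with lowest y (tie → lowest x): (-6, -7).
  2. Sort the remaining points by polar angle around p₀.
  3. Walk through sorted points, maintaining a stack; pop the top while the last three entries make a non-left turn (cross product ≤ 0).
  4. Final stack is the convex hull in CCW order: (-6, -7), (2, -5), (10, 9), (-10, 1).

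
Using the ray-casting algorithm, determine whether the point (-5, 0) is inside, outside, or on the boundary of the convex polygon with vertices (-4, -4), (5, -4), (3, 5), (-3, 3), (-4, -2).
The point (-5, 0) lies strictly outside the polygon

Cast a horizontal ray to the right from the query point and count how many polygon edges it crosses (each edge strictly once or zero times, handled with the usual half-open convention). 
Parity of crossings → even ⇒ outside.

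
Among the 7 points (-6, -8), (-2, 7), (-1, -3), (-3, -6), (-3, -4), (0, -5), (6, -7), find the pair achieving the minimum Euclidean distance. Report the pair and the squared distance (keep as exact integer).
Pair = ((-3, -6), (-3, -4)); squared distance = 4

Compute all C(7, 2) = 21 pairwise squared distances (x_i − x_j)² + (y_i − y_j)². The minimum is 4, attained by the pair ((-3, -6), (-3, -4)).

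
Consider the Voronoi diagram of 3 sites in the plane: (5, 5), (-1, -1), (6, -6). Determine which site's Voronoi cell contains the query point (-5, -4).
Nearest site = (-1, -1)

The Voronoi cell of site s contains exactly those query points closer to s than to any other site. Compute squared distances from q = (-5, -4) to each site:
  (-1 − -5)² + (-1 − -4)² = 25
  (6 − -5)² + (-6 − -4)² = 125
  (5 − -5)² + (5 − -4)² = 181
Minimum is attained by (-1, -1), so q lies in its Voronoi cell.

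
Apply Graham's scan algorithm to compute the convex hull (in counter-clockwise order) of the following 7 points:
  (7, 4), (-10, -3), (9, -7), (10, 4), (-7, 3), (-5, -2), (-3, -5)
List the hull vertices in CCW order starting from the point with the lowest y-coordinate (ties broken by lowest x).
Hull (CCW) = [(9, -7), (10, 4), (7, 4), (-7, 3), (-10, -3), (-3, -5)]

Graham scan procedure:
  1. Find the pivot p₀ = point with lowest y (tie → lowest x): (9, -7).
  2. Sort the remaining points by polar angle around p₀.
  3. Walk through sorted points, maintaining a stack; pop the top while the last three entries make a non-left turn (cross product ≤ 0).
  4. Final stack is the convex hull in CCW order: (9, -7), (10, 4), (7, 4), (-7, 3), (-10, -3), (-3, -5).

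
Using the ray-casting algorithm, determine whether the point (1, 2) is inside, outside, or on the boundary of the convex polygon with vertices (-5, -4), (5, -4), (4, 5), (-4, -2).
The point (1, 2) lies strictly inside the polygon

Cast a horizontal ray to the right from the query point and count how many polygon edges it crosses (each edge strictly once or zero times, handled with the usual half-open convention). 
Parity of crossings → odd ⇒ inside.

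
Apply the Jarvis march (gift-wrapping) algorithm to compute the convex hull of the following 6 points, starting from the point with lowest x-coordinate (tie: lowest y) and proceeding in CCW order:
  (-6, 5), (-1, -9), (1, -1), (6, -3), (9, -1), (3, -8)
Hull (CCW) = [(-6, 5), (-1, -9), (3, -8), (9, -1)]

Jarvis march: at each step, from the current hull vertex p, select the next vertex q as the point such that every other point lies strictly to the left of (or on) the directed line p → q. (Equivalently: for every other point r, the cross product (q − p) × (r − p) ≥ 0.)
Starting point (lowest x, tie lowest y): (-6, 5). Wrap until returning to start. Resulting hull: (-6, 5), (-1, -9), (3, -8), (9, -1).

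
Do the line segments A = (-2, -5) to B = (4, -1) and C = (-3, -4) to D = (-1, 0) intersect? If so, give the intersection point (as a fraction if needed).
No (intersection of containing lines falls outside at least one segment)

Parametrize and solve: t = -3/8, s = -5/8. At least one of these is outside [0, 1], so the segments do not intersect.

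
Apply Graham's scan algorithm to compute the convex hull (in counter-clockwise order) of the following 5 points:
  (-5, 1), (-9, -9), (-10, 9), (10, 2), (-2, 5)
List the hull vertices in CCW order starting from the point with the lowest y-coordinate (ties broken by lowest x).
Hull (CCW) = [(-9, -9), (10, 2), (-10, 9)]

Graham scan procedure:
  1. Find the pivot p₀ = point with lowest y (tie → lowest x): (-9, -9).
  2. Sort the remaining points by polar angle around p₀.
  3. Walk through sorted points, maintaining a stack; pop the top while the last three entries make a non-left turn (cross product ≤ 0).
  4. Final stack is the convex hull in CCW order: (-9, -9), (10, 2), (-10, 9).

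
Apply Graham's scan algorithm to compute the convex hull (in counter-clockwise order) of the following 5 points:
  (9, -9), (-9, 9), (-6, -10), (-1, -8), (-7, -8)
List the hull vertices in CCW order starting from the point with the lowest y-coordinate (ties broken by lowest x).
Hull (CCW) = [(-6, -10), (9, -9), (-9, 9), (-7, -8)]

Graham scan procedure:
  1. Find the pivot p₀ = point with lowest y (tie → lowest x): (-6, -10).
  2. Sort the remaining points by polar angle around p₀.
  3. Walk through sorted points, maintaining a stack; pop the top while the last three entries make a non-left turn (cross product ≤ 0).
  4. Final stack is the convex hull in CCW order: (-6, -10), (9, -9), (-9, 9), (-7, -8).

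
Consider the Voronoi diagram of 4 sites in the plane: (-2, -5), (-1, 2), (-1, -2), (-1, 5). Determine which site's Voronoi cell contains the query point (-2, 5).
Nearest site = (-1, 5)

The Voronoi cell of site s contains exactly those query points closer to s than to any other site. Compute squared distances from q = (-2, 5) to each site:
  (-1 − -2)² + (5 − 5)² = 1
  (-1 − -2)² + (2 − 5)² = 10
  (-1 − -2)² + (-2 − 5)² = 50
  (-2 − -2)² + (-5 − 5)² = 100
Minimum is attained by (-1, 5), so q lies in its Voronoi cell.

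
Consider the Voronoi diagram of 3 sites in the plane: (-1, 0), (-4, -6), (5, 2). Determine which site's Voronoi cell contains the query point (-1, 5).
Nearest site = (-1, 0)

The Voronoi cell of site s contains exactly those query points closer to s than to any other site. Compute squared distances from q = (-1, 5) to each site:
  (-1 − -1)² + (0 − 5)² = 25
  (5 − -1)² + (2 − 5)² = 45
  (-4 − -1)² + (-6 − 5)² = 130
Minimum is attained by (-1, 0), so q lies in its Voronoi cell.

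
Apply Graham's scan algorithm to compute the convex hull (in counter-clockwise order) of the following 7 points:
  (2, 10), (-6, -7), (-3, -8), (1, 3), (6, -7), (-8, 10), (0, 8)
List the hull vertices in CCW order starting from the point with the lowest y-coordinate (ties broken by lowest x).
Hull (CCW) = [(-3, -8), (6, -7), (2, 10), (-8, 10), (-6, -7)]

Graham scan procedure:
  1. Find the pivot p₀ = point with lowest y (tie → lowest x): (-3, -8).
  2. Sort the remaining points by polar angle around p₀.
  3. Walk through sorted points, maintaining a stack; pop the top while the last three entries make a non-left turn (cross product ≤ 0).
  4. Final stack is the convex hull in CCW order: (-3, -8), (6, -7), (2, 10), (-8, 10), (-6, -7).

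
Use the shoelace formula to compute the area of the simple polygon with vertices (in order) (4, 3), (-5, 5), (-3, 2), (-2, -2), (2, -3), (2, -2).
Area = 38

Shoelace formula: Area = (1/2) |Σ_i (x_i · y_{i+1} − x_{i+1} · y_i)| (indices mod n). Compute each cross term:
  (4)(5) − (-5)(3) = 35
  (-5)(2) − (-3)(5) = 5
  (-3)(-2) − (-2)(2) = 10
  (-2)(-3) − (2)(-2) = 10
  (2)(-2) − (2)(-3) = 2
  (2)(3) − (4)(-2) = 14
Sum = 76, so (signed) Area = 76/2 = 38, |Area| = 38.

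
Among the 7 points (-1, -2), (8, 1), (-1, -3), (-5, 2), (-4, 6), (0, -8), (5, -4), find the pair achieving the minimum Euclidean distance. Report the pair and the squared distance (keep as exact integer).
Pair = ((-1, -2), (-1, -3)); squared distance = 1

Compute all C(7, 2) = 21 pairwise squared distances (x_i − x_j)² + (y_i − y_j)². The minimum is 1, attained by the pair ((-1, -2), (-1, -3)).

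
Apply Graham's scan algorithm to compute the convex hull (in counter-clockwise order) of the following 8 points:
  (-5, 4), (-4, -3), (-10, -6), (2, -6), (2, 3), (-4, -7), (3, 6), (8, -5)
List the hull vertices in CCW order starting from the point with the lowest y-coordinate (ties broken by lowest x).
Hull (CCW) = [(-4, -7), (8, -5), (3, 6), (-5, 4), (-10, -6)]

Graham scan procedure:
  1. Find the pivot p₀ = point with lowest y (tie → lowest x): (-4, -7).
  2. Sort the remaining points by polar angle around p₀.
  3. Walk through sorted points, maintaining a stack; pop the top while the last three entries make a non-left turn (cross product ≤ 0).
  4. Final stack is the convex hull in CCW order: (-4, -7), (8, -5), (3, 6), (-5, 4), (-10, -6).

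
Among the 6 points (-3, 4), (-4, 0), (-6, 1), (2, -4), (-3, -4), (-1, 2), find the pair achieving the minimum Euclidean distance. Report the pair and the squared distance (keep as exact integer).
Pair = ((-4, 0), (-6, 1)); squared distance = 5

Compute all C(6, 2) = 15 pairwise squared distances (x_i − x_j)² + (y_i − y_j)². The minimum is 5, attained by the pair ((-4, 0), (-6, 1)).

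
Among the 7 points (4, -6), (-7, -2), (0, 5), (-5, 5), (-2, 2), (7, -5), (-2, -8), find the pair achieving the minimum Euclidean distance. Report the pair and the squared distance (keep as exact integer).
Pair = ((4, -6), (7, -5)); squared distance = 10

Compute all C(7, 2) = 21 pairwise squared distances (x_i − x_j)² + (y_i − y_j)². The minimum is 10, attained by the pair ((4, -6), (7, -5)).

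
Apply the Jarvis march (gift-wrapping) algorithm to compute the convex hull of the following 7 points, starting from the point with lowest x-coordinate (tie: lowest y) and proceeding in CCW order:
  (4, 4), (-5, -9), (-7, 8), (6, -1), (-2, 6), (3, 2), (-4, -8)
Hull (CCW) = [(-7, 8), (-5, -9), (6, -1), (4, 4)]

Jarvis march: at each step, from the current hull vertex p, select the next vertex q as the point such that every other point lies strictly to the left of (or on) the directed line p → q. (Equivalently: for every other point r, the cross product (q − p) × (r − p) ≥ 0.)
Starting point (lowest x, tie lowest y): (-7, 8). Wrap until returning to start. Resulting hull: (-7, 8), (-5, -9), (6, -1), (4, 4).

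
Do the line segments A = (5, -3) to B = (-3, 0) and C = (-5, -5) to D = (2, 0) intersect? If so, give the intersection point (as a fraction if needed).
Yes; intersection at (17/61, -75/61) (t = 36/61 on AB, s = 46/61 on CD)

Parametrize AB as A + t(B − A) = (5 + -8 t, -3 + 3 t) and CD as C + s(D − C) = (-5 + 7 s, -5 + 5 s). Solve the linear system for (t, s). Determinant = 61 ≠ 0, so a unique intersection of the containing lines exists. Solution: t = 36/61, s = 46/61 — both in [0, 1], so the segments cross. Intersection point: (17/61, -75/61).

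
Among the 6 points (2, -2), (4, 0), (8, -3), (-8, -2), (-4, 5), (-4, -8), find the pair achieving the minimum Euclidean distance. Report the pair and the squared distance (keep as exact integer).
Pair = ((2, -2), (4, 0)); squared distance = 8

Compute all C(6, 2) = 15 pairwise squared distances (x_i − x_j)² + (y_i − y_j)². The minimum is 8, attained by the pair ((2, -2), (4, 0)).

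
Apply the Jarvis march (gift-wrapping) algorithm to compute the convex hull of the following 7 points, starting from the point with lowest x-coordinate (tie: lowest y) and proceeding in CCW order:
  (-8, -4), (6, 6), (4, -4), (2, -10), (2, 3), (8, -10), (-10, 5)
Hull (CCW) = [(-10, 5), (-8, -4), (2, -10), (8, -10), (6, 6)]

Jarvis march: at each step, from the current hull vertex p, select the next vertex q as the point such that every other point lies strictly to the left of (or on) the directed line p → q. (Equivalently: for every other point r, the cross product (q − p) × (r − p) ≥ 0.)
Starting point (lowest x, tie lowest y): (-10, 5). Wrap until returning to start. Resulting hull: (-10, 5), (-8, -4), (2, -10), (8, -10), (6, 6).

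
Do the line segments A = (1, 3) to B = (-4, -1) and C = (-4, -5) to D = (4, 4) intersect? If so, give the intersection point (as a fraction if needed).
No (intersection of containing lines falls outside at least one segment)

Parametrize and solve: t = -19/13, s = 20/13. At least one of these is outside [0, 1], so the segments do not intersect.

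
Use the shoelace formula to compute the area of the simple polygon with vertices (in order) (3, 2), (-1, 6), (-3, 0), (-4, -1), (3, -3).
Area = 71/2

Shoelace formula: Area = (1/2) |Σ_i (x_i · y_{i+1} − x_{i+1} · y_i)| (indices mod n). Compute each cross term:
  (3)(6) − (-1)(2) = 20
  (-1)(0) − (-3)(6) = 18
  (-3)(-1) − (-4)(0) = 3
  (-4)(-3) − (3)(-1) = 15
  (3)(2) − (3)(-3) = 15
Sum = 71, so (signed) Area = 71/2 = 71/2, |Area| = 71/2.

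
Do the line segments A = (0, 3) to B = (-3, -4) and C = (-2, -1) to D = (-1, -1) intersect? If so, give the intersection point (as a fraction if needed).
Yes; intersection at (-12/7, -1) (t = 4/7 on AB, s = 2/7 on CD)

Parametrize AB as A + t(B − A) = (0 + -3 t, 3 + -7 t) and CD as C + s(D − C) = (-2 + 1 s, -1 + 0 s). Solve the linear system for (t, s). Determinant = -7 ≠ 0, so a unique intersection of the containing lines exists. Solution: t = 4/7, s = 2/7 — both in [0, 1], so the segments cross. Intersection point: (-12/7, -1).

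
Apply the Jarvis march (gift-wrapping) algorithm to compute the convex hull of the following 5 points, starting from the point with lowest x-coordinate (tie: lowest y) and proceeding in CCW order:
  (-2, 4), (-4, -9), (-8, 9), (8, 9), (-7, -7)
Hull (CCW) = [(-8, 9), (-7, -7), (-4, -9), (8, 9)]

Jarvis march: at each step, from the current hull vertex p, select the next vertex q as the point such that every other point lies strictly to the left of (or on) the directed line p → q. (Equivalently: for every other point r, the cross product (q − p) × (r − p) ≥ 0.)
Starting point (lowest x, tie lowest y): (-8, 9). Wrap until returning to start. Resulting hull: (-8, 9), (-7, -7), (-4, -9), (8, 9).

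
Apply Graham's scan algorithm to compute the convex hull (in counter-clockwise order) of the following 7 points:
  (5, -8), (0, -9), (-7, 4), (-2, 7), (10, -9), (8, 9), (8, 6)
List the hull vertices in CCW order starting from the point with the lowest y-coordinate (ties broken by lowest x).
Hull (CCW) = [(0, -9), (10, -9), (8, 9), (-2, 7), (-7, 4)]

Graham scan procedure:
  1. Find the pivot p₀ = point with lowest y (tie → lowest x): (0, -9).
  2. Sort the remaining points by polar angle around p₀.
  3. Walk through sorted points, maintaining a stack; pop the top while the last three entries make a non-left turn (cross product ≤ 0).
  4. Final stack is the convex hull in CCW order: (0, -9), (10, -9), (8, 9), (-2, 7), (-7, 4).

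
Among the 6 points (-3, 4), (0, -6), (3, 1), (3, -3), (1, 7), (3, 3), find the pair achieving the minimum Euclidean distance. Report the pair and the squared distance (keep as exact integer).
Pair = ((3, 1), (3, 3)); squared distance = 4

Compute all C(6, 2) = 15 pairwise squared distances (x_i − x_j)² + (y_i − y_j)². The minimum is 4, attained by the pair ((3, 1), (3, 3)).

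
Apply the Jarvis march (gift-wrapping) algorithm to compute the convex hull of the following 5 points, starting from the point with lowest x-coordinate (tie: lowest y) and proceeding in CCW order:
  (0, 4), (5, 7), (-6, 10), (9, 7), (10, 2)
Hull (CCW) = [(-6, 10), (0, 4), (10, 2), (9, 7)]

Jarvis march: at each step, from the current hull vertex p, select the next vertex q as the point such that every other point lies strictly to the left of (or on) the directed line p → q. (Equivalently: for every other point r, the cross product (q − p) × (r − p) ≥ 0.)
Starting point (lowest x, tie lowest y): (-6, 10). Wrap until returning to start. Resulting hull: (-6, 10), (0, 4), (10, 2), (9, 7).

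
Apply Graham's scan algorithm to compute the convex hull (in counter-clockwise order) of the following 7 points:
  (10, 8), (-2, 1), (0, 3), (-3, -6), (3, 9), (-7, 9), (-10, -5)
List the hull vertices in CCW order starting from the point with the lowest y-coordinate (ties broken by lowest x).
Hull (CCW) = [(-3, -6), (10, 8), (3, 9), (-7, 9), (-10, -5)]

Graham scan procedure:
  1. Find the pivot p₀ = point with lowest y (tie → lowest x): (-3, -6).
  2. Sort the remaining points by polar angle around p₀.
  3. Walk through sorted points, maintaining a stack; pop the top while the last three entries make a non-left turn (cross product ≤ 0).
  4. Final stack is the convex hull in CCW order: (-3, -6), (10, 8), (3, 9), (-7, 9), (-10, -5).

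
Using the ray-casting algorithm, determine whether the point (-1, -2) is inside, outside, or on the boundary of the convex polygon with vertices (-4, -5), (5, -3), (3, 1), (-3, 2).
The point (-1, -2) lies strictly inside the polygon

Cast a horizontal ray to the right from the query point and count how many polygon edges it crosses (each edge strictly once or zero times, handled with the usual half-open convention). 
Parity of crossings → odd ⇒ inside.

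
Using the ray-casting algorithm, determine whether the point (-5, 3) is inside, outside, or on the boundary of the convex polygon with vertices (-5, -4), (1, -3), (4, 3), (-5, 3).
The point (-5, 3) lies on the polygon boundary

Boundary check: the query satisfies the collinearity and bounding-box conditions for some polygon edge, so it lies exactly on the boundary.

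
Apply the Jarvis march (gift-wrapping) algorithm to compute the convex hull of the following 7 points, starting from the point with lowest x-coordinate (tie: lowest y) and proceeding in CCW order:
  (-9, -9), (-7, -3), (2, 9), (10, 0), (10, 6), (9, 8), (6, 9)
Hull (CCW) = [(-9, -9), (10, 0), (10, 6), (9, 8), (6, 9), (2, 9), (-7, -3)]

Jarvis march: at each step, from the current hull vertex p, select the next vertex q as the point such that every other point lies strictly to the left of (or on) the directed line p → q. (Equivalently: for every other point r, the cross product (q − p) × (r − p) ≥ 0.)
Starting point (lowest x, tie lowest y): (-9, -9). Wrap until returning to start. Resulting hull: (-9, -9), (10, 0), (10, 6), (9, 8), (6, 9), (2, 9), (-7, -3).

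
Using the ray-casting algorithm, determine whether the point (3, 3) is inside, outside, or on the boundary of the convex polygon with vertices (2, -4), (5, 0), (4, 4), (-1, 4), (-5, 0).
The point (3, 3) lies strictly inside the polygon

Cast a horizontal ray to the right from the query point and count how many polygon edges it crosses (each edge strictly once or zero times, handled with the usual half-open convention). 
Parity of crossings → odd ⇒ inside.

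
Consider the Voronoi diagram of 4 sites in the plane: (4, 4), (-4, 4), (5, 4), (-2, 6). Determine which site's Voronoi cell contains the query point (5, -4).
Nearest site = (5, 4)

The Voronoi cell of site s contains exactly those query points closer to s than to any other site. Compute squared distances from q = (5, -4) to each site:
  (5 − 5)² + (4 − -4)² = 64
  (4 − 5)² + (4 − -4)² = 65
  (-4 − 5)² + (4 − -4)² = 145
  (-2 − 5)² + (6 − -4)² = 149
Minimum is attained by (5, 4), so q lies in its Voronoi cell.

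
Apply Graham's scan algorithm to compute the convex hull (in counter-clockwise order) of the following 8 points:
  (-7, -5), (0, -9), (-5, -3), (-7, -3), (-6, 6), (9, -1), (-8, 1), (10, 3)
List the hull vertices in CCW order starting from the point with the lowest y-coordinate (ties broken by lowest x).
Hull (CCW) = [(0, -9), (9, -1), (10, 3), (-6, 6), (-8, 1), (-7, -5)]

Graham scan procedure:
  1. Find the pivot p₀ = point with lowest y (tie → lowest x): (0, -9).
  2. Sort the remaining points by polar angle around p₀.
  3. Walk through sorted points, maintaining a stack; pop the top while the last three entries make a non-left turn (cross product ≤ 0).
  4. Final stack is the convex hull in CCW order: (0, -9), (9, -1), (10, 3), (-6, 6), (-8, 1), (-7, -5).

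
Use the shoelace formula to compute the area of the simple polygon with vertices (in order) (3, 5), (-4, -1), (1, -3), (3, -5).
Area = 32

Shoelace formula: Area = (1/2) |Σ_i (x_i · y_{i+1} − x_{i+1} · y_i)| (indices mod n). Compute each cross term:
  (3)(-1) − (-4)(5) = 17
  (-4)(-3) − (1)(-1) = 13
  (1)(-5) − (3)(-3) = 4
  (3)(5) − (3)(-5) = 30
Sum = 64, so (signed) Area = 64/2 = 32, |Area| = 32.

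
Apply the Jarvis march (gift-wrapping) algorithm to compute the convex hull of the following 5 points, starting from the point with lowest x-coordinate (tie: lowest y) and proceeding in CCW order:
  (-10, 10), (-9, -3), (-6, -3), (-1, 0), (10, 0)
Hull (CCW) = [(-10, 10), (-9, -3), (-6, -3), (10, 0)]

Jarvis march: at each step, from the current hull vertex p, select the next vertex q as the point such that every other point lies strictly to the left of (or on) the directed line p → q. (Equivalently: for every other point r, the cross product (q − p) × (r − p) ≥ 0.)
Starting point (lowest x, tie lowest y): (-10, 10). Wrap until returning to start. Resulting hull: (-10, 10), (-9, -3), (-6, -3), (10, 0).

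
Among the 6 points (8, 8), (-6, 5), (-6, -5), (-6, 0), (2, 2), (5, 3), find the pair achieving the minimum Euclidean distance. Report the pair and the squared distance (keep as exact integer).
Pair = ((2, 2), (5, 3)); squared distance = 10

Compute all C(6, 2) = 15 pairwise squared distances (x_i − x_j)² + (y_i − y_j)². The minimum is 10, attained by the pair ((2, 2), (5, 3)).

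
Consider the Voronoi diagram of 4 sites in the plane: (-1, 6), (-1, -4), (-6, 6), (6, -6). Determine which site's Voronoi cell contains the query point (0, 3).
Nearest site = (-1, 6)

The Voronoi cell of site s contains exactly those query points closer to s than to any other site. Compute squared distances from q = (0, 3) to each site:
  (-1 − 0)² + (6 − 3)² = 10
  (-6 − 0)² + (6 − 3)² = 45
  (-1 − 0)² + (-4 − 3)² = 50
  (6 − 0)² + (-6 − 3)² = 117
Minimum is attained by (-1, 6), so q lies in its Voronoi cell.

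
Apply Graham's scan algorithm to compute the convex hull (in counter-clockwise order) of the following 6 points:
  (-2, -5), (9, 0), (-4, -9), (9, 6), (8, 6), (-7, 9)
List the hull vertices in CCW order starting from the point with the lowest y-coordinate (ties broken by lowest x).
Hull (CCW) = [(-4, -9), (9, 0), (9, 6), (-7, 9)]

Graham scan procedure:
  1. Find the pivot p₀ = point with lowest y (tie → lowest x): (-4, -9).
  2. Sort the remaining points by polar angle around p₀.
  3. Walk through sorted points, maintaining a stack; pop the top while the last three entries make a non-left turn (cross product ≤ 0).
  4. Final stack is the convex hull in CCW order: (-4, -9), (9, 0), (9, 6), (-7, 9).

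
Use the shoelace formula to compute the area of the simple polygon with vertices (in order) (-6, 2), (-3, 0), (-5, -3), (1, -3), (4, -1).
Area = 23

Shoelace formula: Area = (1/2) |Σ_i (x_i · y_{i+1} − x_{i+1} · y_i)| (indices mod n). Compute each cross term:
  (-6)(0) − (-3)(2) = 6
  (-3)(-3) − (-5)(0) = 9
  (-5)(-3) − (1)(-3) = 18
  (1)(-1) − (4)(-3) = 11
  (4)(2) − (-6)(-1) = 2
Sum = 46, so (signed) Area = 46/2 = 23, |Area| = 23.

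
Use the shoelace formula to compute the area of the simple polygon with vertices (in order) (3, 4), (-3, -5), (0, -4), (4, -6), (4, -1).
Area = 32

Shoelace formula: Area = (1/2) |Σ_i (x_i · y_{i+1} − x_{i+1} · y_i)| (indices mod n). Compute each cross term:
  (3)(-5) − (-3)(4) = -3
  (-3)(-4) − (0)(-5) = 12
  (0)(-6) − (4)(-4) = 16
  (4)(-1) − (4)(-6) = 20
  (4)(4) − (3)(-1) = 19
Sum = 64, so (signed) Area = 64/2 = 32, |Area| = 32.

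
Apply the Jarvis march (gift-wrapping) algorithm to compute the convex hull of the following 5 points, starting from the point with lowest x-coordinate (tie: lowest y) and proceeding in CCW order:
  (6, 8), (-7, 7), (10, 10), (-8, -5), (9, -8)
Hull (CCW) = [(-8, -5), (9, -8), (10, 10), (-7, 7)]

Jarvis march: at each step, from the current hull vertex p, select the next vertex q as the point such that every other point lies strictly to the left of (or on) the directed line p → q. (Equivalently: for every other point r, the cross product (q − p) × (r − p) ≥ 0.)
Starting point (lowest x, tie lowest y): (-8, -5). Wrap until returning to start. Resulting hull: (-8, -5), (9, -8), (10, 10), (-7, 7).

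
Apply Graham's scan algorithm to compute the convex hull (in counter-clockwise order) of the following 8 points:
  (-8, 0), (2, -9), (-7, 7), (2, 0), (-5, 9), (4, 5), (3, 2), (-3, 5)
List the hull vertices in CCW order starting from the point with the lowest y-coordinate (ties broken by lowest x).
Hull (CCW) = [(2, -9), (4, 5), (-5, 9), (-7, 7), (-8, 0)]

Graham scan procedure:
  1. Find the pivot p₀ = point with lowest y (tie → lowest x): (2, -9).
  2. Sort the remaining points by polar angle around p₀.
  3. Walk through sorted points, maintaining a stack; pop the top while the last three entries make a non-left turn (cross product ≤ 0).
  4. Final stack is the convex hull in CCW order: (2, -9), (4, 5), (-5, 9), (-7, 7), (-8, 0).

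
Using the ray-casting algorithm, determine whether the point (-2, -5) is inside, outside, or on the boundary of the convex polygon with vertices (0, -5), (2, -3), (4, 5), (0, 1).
The point (-2, -5) lies strictly outside the polygon

Cast a horizontal ray to the right from the query point and count how many polygon edges it crosses (each edge strictly once or zero times, handled with the usual half-open convention). 
Parity of crossings → even ⇒ outside.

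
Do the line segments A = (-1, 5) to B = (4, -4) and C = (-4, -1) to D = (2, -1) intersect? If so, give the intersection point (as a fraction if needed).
No (intersection of containing lines falls outside at least one segment)

Parametrize and solve: t = 2/3, s = 19/18. At least one of these is outside [0, 1], so the segments do not intersect.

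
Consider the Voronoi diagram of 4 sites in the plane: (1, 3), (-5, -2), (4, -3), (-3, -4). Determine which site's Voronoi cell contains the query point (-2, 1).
Nearest site = (1, 3)

The Voronoi cell of site s contains exactly those query points closer to s than to any other site. Compute squared distances from q = (-2, 1) to each site:
  (1 − -2)² + (3 − 1)² = 13
  (-5 − -2)² + (-2 − 1)² = 18
  (-3 − -2)² + (-4 − 1)² = 26
  (4 − -2)² + (-3 − 1)² = 52
Minimum is attained by (1, 3), so q lies in its Voronoi cell.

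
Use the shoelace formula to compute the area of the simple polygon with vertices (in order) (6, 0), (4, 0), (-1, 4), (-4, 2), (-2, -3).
Area = 32

Shoelace formula: Area = (1/2) |Σ_i (x_i · y_{i+1} − x_{i+1} · y_i)| (indices mod n). Compute each cross term:
  (6)(0) − (4)(0) = 0
  (4)(4) − (-1)(0) = 16
  (-1)(2) − (-4)(4) = 14
  (-4)(-3) − (-2)(2) = 16
  (-2)(0) − (6)(-3) = 18
Sum = 64, so (signed) Area = 64/2 = 32, |Area| = 32.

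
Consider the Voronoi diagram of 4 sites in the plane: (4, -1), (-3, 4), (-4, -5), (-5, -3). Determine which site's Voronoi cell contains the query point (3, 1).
Nearest site = (4, -1)

The Voronoi cell of site s contains exactly those query points closer to s than to any other site. Compute squared distances from q = (3, 1) to each site:
  (4 − 3)² + (-1 − 1)² = 5
  (-3 − 3)² + (4 − 1)² = 45
  (-5 − 3)² + (-3 − 1)² = 80
  (-4 − 3)² + (-5 − 1)² = 85
Minimum is attained by (4, -1), so q lies in its Voronoi cell.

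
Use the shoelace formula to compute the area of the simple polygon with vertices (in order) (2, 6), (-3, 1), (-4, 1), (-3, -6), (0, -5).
Area = 73/2

Shoelace formula: Area = (1/2) |Σ_i (x_i · y_{i+1} − x_{i+1} · y_i)| (indices mod n). Compute each cross term:
  (2)(1) − (-3)(6) = 20
  (-3)(1) − (-4)(1) = 1
  (-4)(-6) − (-3)(1) = 27
  (-3)(-5) − (0)(-6) = 15
  (0)(6) − (2)(-5) = 10
Sum = 73, so (signed) Area = 73/2 = 73/2, |Area| = 73/2.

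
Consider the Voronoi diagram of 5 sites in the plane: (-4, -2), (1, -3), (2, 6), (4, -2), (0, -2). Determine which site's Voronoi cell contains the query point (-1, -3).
Nearest site = (0, -2)

The Voronoi cell of site s contains exactly those query points closer to s than to any other site. Compute squared distances from q = (-1, -3) to each site:
  (0 − -1)² + (-2 − -3)² = 2
  (1 − -1)² + (-3 − -3)² = 4
  (-4 − -1)² + (-2 − -3)² = 10
  (4 − -1)² + (-2 − -3)² = 26
  (2 − -1)² + (6 − -3)² = 90
Minimum is attained by (0, -2), so q lies in its Voronoi cell.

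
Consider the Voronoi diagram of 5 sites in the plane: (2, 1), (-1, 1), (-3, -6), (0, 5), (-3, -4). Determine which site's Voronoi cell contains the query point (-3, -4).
Nearest site = (-3, -4)

The Voronoi cell of site s contains exactly those query points closer to s than to any other site. Compute squared distances from q = (-3, -4) to each site:
  (-3 − -3)² + (-4 − -4)² = 0
  (-3 − -3)² + (-6 − -4)² = 4
  (-1 − -3)² + (1 − -4)² = 29
  (2 − -3)² + (1 − -4)² = 50
  (0 − -3)² + (5 − -4)² = 90
Minimum is attained by (-3, -4), so q lies in its Voronoi cell.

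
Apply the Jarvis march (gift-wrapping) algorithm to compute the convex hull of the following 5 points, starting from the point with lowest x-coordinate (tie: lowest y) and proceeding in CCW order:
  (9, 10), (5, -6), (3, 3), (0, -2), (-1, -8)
Hull (CCW) = [(-1, -8), (5, -6), (9, 10), (3, 3), (0, -2)]

Jarvis march: at each step, from the current hull vertex p, select the next vertex q as the point such that every other point lies strictly to the left of (or on) the directed line p → q. (Equivalently: for every other point r, the cross product (q − p) × (r − p) ≥ 0.)
Starting point (lowest x, tie lowest y): (-1, -8). Wrap until returning to start. Resulting hull: (-1, -8), (5, -6), (9, 10), (3, 3), (0, -2).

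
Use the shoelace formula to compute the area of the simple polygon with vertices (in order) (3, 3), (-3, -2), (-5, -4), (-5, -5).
Area = 5

Shoelace formula: Area = (1/2) |Σ_i (x_i · y_{i+1} − x_{i+1} · y_i)| (indices mod n). Compute each cross term:
  (3)(-2) − (-3)(3) = 3
  (-3)(-4) − (-5)(-2) = 2
  (-5)(-5) − (-5)(-4) = 5
  (-5)(3) − (3)(-5) = 0
Sum = 10, so (signed) Area = 10/2 = 5, |Area| = 5.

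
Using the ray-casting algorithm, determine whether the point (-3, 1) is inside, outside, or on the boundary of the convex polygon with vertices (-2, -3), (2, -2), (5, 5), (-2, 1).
The point (-3, 1) lies strictly outside the polygon

Cast a horizontal ray to the right from the query point and count how many polygon edges it crosses (each edge strictly once or zero times, handled with the usual half-open convention). 
Parity of crossings → even ⇒ outside.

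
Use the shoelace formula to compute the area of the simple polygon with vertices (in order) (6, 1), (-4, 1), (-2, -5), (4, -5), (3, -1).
Area = 41

Shoelace formula: Area = (1/2) |Σ_i (x_i · y_{i+1} − x_{i+1} · y_i)| (indices mod n). Compute each cross term:
  (6)(1) − (-4)(1) = 10
  (-4)(-5) − (-2)(1) = 22
  (-2)(-5) − (4)(-5) = 30
  (4)(-1) − (3)(-5) = 11
  (3)(1) − (6)(-1) = 9
Sum = 82, so (signed) Area = 82/2 = 41, |Area| = 41.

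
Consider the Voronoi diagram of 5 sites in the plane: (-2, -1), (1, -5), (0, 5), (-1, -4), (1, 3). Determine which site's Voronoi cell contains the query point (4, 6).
Nearest site = (0, 5)

The Voronoi cell of site s contains exactly those query points closer to s than to any other site. Compute squared distances from q = (4, 6) to each site:
  (0 − 4)² + (5 − 6)² = 17
  (1 − 4)² + (3 − 6)² = 18
  (-2 − 4)² + (-1 − 6)² = 85
  (-1 − 4)² + (-4 − 6)² = 125
  (1 − 4)² + (-5 − 6)² = 130
Minimum is attained by (0, 5), so q lies in its Voronoi cell.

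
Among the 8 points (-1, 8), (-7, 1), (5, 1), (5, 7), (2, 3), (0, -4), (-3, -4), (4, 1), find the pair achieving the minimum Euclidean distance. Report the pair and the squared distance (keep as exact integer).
Pair = ((5, 1), (4, 1)); squared distance = 1

Compute all C(8, 2) = 28 pairwise squared distances (x_i − x_j)² + (y_i − y_j)². The minimum is 1, attained by the pair ((5, 1), (4, 1)).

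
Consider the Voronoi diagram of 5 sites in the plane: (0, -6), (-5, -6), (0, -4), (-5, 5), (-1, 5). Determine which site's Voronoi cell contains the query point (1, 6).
Nearest site = (-1, 5)

The Voronoi cell of site s contains exactly those query points closer to s than to any other site. Compute squared distances from q = (1, 6) to each site:
  (-1 − 1)² + (5 − 6)² = 5
  (-5 − 1)² + (5 − 6)² = 37
  (0 − 1)² + (-4 − 6)² = 101
  (0 − 1)² + (-6 − 6)² = 145
  (-5 − 1)² + (-6 − 6)² = 180
Minimum is attained by (-1, 5), so q lies in its Voronoi cell.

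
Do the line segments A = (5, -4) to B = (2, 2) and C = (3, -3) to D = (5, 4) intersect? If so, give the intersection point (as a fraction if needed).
Yes; intersection at (39/11, -12/11) (t = 16/33 on AB, s = 3/11 on CD)

Parametrize AB as A + t(B − A) = (5 + -3 t, -4 + 6 t) and CD as C + s(D − C) = (3 + 2 s, -3 + 7 s). Solve the linear system for (t, s). Determinant = 33 ≠ 0, so a unique intersection of the containing lines exists. Solution: t = 16/33, s = 3/11 — both in [0, 1], so the segments cross. Intersection point: (39/11, -12/11).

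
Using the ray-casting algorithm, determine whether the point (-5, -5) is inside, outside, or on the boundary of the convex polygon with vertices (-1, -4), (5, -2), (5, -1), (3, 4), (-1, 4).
The point (-5, -5) lies strictly outside the polygon

Cast a horizontal ray to the right from the query point and count how many polygon edges it crosses (each edge strictly once or zero times, handled with the usual half-open convention). 
Parity of crossings → even ⇒ outside.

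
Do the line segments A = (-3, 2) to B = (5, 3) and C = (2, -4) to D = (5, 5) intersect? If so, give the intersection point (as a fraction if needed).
Yes; intersection at (99/23, 67/23) (t = 21/23 on AB, s = 53/69 on CD)

Parametrize AB as A + t(B − A) = (-3 + 8 t, 2 + 1 t) and CD as C + s(D − C) = (2 + 3 s, -4 + 9 s). Solve the linear system for (t, s). Determinant = -69 ≠ 0, so a unique intersection of the containing lines exists. Solution: t = 21/23, s = 53/69 — both in [0, 1], so the segments cross. Intersection point: (99/23, 67/23).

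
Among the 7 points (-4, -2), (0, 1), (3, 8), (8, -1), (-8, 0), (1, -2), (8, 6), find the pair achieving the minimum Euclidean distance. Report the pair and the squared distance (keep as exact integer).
Pair = ((0, 1), (1, -2)); squared distance = 10

Compute all C(7, 2) = 21 pairwise squared distances (x_i − x_j)² + (y_i − y_j)². The minimum is 10, attained by the pair ((0, 1), (1, -2)).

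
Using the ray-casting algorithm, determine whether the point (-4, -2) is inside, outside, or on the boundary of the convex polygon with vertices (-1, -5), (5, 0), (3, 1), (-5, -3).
The point (-4, -2) lies strictly outside the polygon

Cast a horizontal ray to the right from the query point and count how many polygon edges it crosses (each edge strictly once or zero times, handled with the usual half-open convention). 
Parity of crossings → even ⇒ outside.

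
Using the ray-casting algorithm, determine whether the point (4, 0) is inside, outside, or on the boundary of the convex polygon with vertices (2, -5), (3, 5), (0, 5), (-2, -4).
The point (4, 0) lies strictly outside the polygon

Cast a horizontal ray to the right from the query point and count how many polygon edges it crosses (each edge strictly once or zero times, handled with the usual half-open convention). 
Parity of crossings → even ⇒ outside.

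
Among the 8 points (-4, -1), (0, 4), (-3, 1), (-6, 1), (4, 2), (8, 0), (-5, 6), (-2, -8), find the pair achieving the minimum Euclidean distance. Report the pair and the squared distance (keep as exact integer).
Pair = ((-4, -1), (-3, 1)); squared distance = 5

Compute all C(8, 2) = 28 pairwise squared distances (x_i − x_j)² + (y_i − y_j)². The minimum is 5, attained by the pair ((-4, -1), (-3, 1)).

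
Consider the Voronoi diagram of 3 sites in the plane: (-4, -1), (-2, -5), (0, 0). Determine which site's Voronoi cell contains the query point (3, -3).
Nearest site = (0, 0)

The Voronoi cell of site s contains exactly those query points closer to s than to any other site. Compute squared distances from q = (3, -3) to each site:
  (0 − 3)² + (0 − -3)² = 18
  (-2 − 3)² + (-5 − -3)² = 29
  (-4 − 3)² + (-1 − -3)² = 53
Minimum is attained by (0, 0), so q lies in its Voronoi cell.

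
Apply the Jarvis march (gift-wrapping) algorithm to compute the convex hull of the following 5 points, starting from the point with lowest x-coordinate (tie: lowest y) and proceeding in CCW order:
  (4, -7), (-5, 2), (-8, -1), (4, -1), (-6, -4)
Hull (CCW) = [(-8, -1), (-6, -4), (4, -7), (4, -1), (-5, 2)]

Jarvis march: at each step, from the current hull vertex p, select the next vertex q as the point such that every other point lies strictly to the left of (or on) the directed line p → q. (Equivalently: for every other point r, the cross product (q − p) × (r − p) ≥ 0.)
Starting point (lowest x, tie lowest y): (-8, -1). Wrap until returning to start. Resulting hull: (-8, -1), (-6, -4), (4, -7), (4, -1), (-5, 2).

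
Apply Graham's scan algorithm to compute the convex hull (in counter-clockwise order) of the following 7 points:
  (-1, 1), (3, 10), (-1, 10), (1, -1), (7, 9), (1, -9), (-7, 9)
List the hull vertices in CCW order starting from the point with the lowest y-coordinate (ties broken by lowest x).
Hull (CCW) = [(1, -9), (7, 9), (3, 10), (-1, 10), (-7, 9)]

Graham scan procedure:
  1. Find the pivot p₀ = point with lowest y (tie → lowest x): (1, -9).
  2. Sort the remaining points by polar angle around p₀.
  3. Walk through sorted points, maintaining a stack; pop the top while the last three entries make a non-left turn (cross product ≤ 0).
  4. Final stack is the convex hull in CCW order: (1, -9), (7, 9), (3, 10), (-1, 10), (-7, 9).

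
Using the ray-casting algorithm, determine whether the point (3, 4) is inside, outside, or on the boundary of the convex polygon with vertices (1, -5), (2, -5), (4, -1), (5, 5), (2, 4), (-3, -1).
The point (3, 4) lies strictly inside the polygon

Cast a horizontal ray to the right from the query point and count how many polygon edges it crosses (each edge strictly once or zero times, handled with the usual half-open convention). 
Parity of crossings → odd ⇒ inside.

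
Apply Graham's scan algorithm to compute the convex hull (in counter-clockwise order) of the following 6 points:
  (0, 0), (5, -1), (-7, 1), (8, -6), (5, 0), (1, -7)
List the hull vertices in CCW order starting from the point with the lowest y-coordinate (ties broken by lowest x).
Hull (CCW) = [(1, -7), (8, -6), (5, 0), (-7, 1)]

Graham scan procedure:
  1. Find the pivot p₀ = point with lowest y (tie → lowest x): (1, -7).
  2. Sort the remaining points by polar angle around p₀.
  3. Walk through sorted points, maintaining a stack; pop the top while the last three entries make a non-left turn (cross product ≤ 0).
  4. Final stack is the convex hull in CCW order: (1, -7), (8, -6), (5, 0), (-7, 1).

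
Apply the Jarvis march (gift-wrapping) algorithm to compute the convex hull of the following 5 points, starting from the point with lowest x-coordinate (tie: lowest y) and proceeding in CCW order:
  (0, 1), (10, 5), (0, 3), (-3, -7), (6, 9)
Hull (CCW) = [(-3, -7), (10, 5), (6, 9), (0, 3)]

Jarvis march: at each step, from the current hull vertex p, select the next vertex q as the point such that every other point lies strictly to the left of (or on) the directed line p → q. (Equivalently: for every other point r, the cross product (q − p) × (r − p) ≥ 0.)
Starting point (lowest x, tie lowest y): (-3, -7). Wrap until returning to start. Resulting hull: (-3, -7), (10, 5), (6, 9), (0, 3).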